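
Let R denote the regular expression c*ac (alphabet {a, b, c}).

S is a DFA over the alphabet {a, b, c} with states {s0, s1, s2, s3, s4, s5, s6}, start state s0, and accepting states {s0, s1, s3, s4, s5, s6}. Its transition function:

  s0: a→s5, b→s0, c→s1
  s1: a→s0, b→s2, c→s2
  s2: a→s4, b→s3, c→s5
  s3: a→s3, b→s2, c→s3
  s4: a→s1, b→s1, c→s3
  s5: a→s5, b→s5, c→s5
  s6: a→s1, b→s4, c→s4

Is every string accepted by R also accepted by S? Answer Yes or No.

Converting the expression R to a DFA (subset construction, then merging equivalent states) gives the minimal DFA with states {r0, r1, r2, r3}, start state r0, accepting states {r3} and transitions r0: a→r1, b→r2, c→r0; r1: a→r2, b→r2, c→r3; r2: a→r2, b→r2, c→r2; r3: a→r2, b→r2, c→r2.
Exploring the product automaton R × S from the start pair (r0, s0), following both machines on each input symbol, reaches 16 state pairs: (r0, s0), (r1, s5), (r2, s0), (r0, s1), (r2, s5), (r3, s5), (r2, s1), (r1, s0), (r2, s2), (r0, s2), (r3, s1), (r2, s4), (r2, s3), (r1, s4), (r0, s5), (r3, s3).
R accepts in {r3} and S accepts in {s0, s1, s3, s4, s5, s6}. The reachable pairs whose R-component is accepting are (r3, s5), (r3, s1), (r3, s3); in each of them the S-component is accepting too, so the product for L(R) \ L(S) (R-component accepting, S-component rejecting) has no reachable accepting pair and the difference is empty.
Hence every string in L(R) is also in L(S).

Yes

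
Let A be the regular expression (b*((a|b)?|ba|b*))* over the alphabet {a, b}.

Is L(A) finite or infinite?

The expression contains a Kleene star applied to a subexpression that matches at least one nonempty string, so it matches strings of unbounded length.
Hence L(A) is infinite.

infinite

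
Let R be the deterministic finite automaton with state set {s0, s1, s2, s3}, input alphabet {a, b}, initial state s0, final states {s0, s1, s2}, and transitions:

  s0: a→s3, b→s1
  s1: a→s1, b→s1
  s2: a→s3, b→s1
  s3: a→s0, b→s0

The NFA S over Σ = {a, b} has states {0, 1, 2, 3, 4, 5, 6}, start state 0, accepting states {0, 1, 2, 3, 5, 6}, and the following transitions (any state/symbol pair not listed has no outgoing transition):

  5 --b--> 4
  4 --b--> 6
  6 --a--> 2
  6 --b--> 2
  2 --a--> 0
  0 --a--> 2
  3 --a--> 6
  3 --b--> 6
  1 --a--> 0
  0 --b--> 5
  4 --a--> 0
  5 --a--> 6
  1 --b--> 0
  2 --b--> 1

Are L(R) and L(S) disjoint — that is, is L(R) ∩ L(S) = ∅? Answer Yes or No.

The empty string ε is accepted by both R and S.
Hence L(R) ∩ L(S) ≠ ∅.

No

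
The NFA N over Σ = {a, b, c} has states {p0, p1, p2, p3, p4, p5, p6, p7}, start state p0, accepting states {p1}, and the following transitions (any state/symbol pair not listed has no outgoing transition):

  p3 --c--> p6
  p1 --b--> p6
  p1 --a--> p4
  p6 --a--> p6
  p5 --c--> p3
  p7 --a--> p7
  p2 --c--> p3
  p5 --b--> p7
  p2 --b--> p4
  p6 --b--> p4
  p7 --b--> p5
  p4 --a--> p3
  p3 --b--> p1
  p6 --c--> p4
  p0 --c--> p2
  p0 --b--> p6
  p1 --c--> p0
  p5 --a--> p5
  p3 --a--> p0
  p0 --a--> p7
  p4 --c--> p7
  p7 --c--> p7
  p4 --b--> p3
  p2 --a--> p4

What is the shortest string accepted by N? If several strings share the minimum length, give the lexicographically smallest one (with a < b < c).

A breadth-first search from p0 reaches an accepting state first via the path p0 → p2 → p3 → p1 on input ccb.
No string of length < 3 is accepted (BFS exhausts all shorter strings without reaching an accepting state), and ccb is the lexicographically least accepting string of length 3.

ccb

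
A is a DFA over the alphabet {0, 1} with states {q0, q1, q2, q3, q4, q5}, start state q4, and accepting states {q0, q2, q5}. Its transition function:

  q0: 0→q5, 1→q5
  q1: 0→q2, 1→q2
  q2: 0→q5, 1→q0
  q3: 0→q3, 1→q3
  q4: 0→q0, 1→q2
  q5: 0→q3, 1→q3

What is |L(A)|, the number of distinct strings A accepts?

The useful subgraph on states {q0, q2, q4, q5} is acyclic, so L(A) is finite; the longest accepting path visits 4 useful states, giving maximum string length 3.
Counting accepting paths from q4 by length: 2 of length 1, 4 of length 2, 2 of length 3. Total 8.

8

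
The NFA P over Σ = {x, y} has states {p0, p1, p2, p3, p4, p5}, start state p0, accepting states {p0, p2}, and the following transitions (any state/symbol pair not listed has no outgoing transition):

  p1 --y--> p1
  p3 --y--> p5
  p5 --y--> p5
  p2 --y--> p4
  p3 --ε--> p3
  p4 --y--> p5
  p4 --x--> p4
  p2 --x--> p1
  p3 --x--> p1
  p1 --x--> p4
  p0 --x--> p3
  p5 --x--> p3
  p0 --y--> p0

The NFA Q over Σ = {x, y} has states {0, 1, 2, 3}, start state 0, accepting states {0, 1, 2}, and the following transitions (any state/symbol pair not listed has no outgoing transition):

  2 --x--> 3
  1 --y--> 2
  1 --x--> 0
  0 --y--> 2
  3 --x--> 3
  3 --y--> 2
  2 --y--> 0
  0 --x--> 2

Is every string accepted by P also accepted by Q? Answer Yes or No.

Yes

Exploring the product automaton P × Q from the start pair (p0, 0), following both machines on each input symbol, reaches 11 state pairs: (p0, 0), (p3, 2), (p0, 2), (p1, 3), (p5, 0), (p3, 3), (p4, 3), (p1, 2), (p5, 2), (p1, 0), (p4, 2).
P accepts in {p0, p2} and Q accepts in {0, 1, 2}. The reachable pairs whose P-component is accepting are (p0, 0), (p0, 2); in each of them the Q-component is accepting too, so the product for L(P) \ L(Q) (P-component accepting, Q-component rejecting) has no reachable accepting pair and the difference is empty.
Hence every string in L(P) is also in L(Q).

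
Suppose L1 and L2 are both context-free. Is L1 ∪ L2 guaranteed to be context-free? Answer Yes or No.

Take grammars for L₁ and L₂ with disjoint nonterminals and start symbols S₁, S₂; the grammar with a new start symbol and productions S → S₁ | S₂ generates L₁ ∪ L₂.
So the context-free languages are closed under union.

Yes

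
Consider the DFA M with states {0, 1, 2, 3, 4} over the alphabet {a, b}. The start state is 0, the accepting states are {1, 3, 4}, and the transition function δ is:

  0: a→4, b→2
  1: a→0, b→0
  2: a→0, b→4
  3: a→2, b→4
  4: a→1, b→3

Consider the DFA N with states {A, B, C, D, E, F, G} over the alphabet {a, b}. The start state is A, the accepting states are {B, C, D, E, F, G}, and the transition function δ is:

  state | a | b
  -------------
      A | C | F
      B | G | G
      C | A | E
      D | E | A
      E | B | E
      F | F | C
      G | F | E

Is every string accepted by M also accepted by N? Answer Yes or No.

The string aa is in L(M) but not in L(N).
So L(M) ⊄ L(N).

No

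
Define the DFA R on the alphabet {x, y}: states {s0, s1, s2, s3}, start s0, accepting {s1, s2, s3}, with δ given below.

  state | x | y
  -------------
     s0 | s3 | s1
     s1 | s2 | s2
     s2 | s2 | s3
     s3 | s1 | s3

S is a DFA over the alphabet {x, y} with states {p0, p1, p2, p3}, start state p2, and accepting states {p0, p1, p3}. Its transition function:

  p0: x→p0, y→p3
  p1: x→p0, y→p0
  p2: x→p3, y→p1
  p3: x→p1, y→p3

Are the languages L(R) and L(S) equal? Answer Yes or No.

Yes

Exploring the product automaton R × S from the start pair (s0, p2), following both machines on each input symbol, reaches 4 state pairs: (s0, p2), (s3, p3), (s1, p1), (s2, p0).
R accepts in {s1, s2, s3} and S accepts in {p0, p1, p3}. In every reachable pair the two components are either both accepting — (s3, p3), (s1, p1), (s2, p0) — or both non-accepting, so no string is accepted by exactly one of the machines: L(R) \ L(S) and L(S) \ L(R) are both empty.
Hence every string is accepted by R iff it is accepted by S, and the two languages coincide.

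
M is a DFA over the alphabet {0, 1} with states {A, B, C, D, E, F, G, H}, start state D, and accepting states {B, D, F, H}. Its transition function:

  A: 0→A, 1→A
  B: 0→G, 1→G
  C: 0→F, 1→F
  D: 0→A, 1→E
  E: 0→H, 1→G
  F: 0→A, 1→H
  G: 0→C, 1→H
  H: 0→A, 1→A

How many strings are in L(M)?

7

The useful subgraph on states {C, D, E, F, G, H} is acyclic, so L(M) is finite; the longest accepting path visits 6 useful states, giving maximum string length 5.
Counting accepting paths from D by length: 1 of length 0, 1 of length 2, 1 of length 3, 2 of length 4, 2 of length 5. Total 7.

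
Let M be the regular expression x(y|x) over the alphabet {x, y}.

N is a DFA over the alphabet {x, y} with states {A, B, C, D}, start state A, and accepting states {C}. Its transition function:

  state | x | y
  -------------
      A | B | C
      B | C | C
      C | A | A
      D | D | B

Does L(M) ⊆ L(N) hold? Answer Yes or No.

Converting the expression M to a DFA (subset construction, then merging equivalent states) gives the minimal DFA with states {m0, m1, m2, m3}, start state m0, accepting states {m3} and transitions m0: x→m1, y→m2; m1: x→m3, y→m3; m2: x→m2, y→m2; m3: x→m2, y→m2.
Exploring the product automaton M × N from the start pair (m0, A), following both machines on each input symbol, reaches 6 state pairs: (m0, A), (m1, B), (m2, C), (m3, C), (m2, A), (m2, B).
M accepts in {m3} and N accepts in {C}. The reachable pairs whose M-component is accepting are (m3, C); in each of them the N-component is accepting too, so the product for L(M) \ L(N) (M-component accepting, N-component rejecting) has no reachable accepting pair and the difference is empty.
Hence every string in L(M) is also in L(N).

Yes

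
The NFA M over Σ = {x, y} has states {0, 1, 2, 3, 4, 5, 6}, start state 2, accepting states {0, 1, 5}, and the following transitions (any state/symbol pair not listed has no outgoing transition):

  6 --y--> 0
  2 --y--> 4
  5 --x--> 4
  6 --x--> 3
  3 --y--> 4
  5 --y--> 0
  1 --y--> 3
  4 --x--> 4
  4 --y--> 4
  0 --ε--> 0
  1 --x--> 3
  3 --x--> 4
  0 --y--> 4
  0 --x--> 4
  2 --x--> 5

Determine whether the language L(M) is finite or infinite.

finite

The useful states (reachable from 2 and able to reach an accepting state) are {0, 2, 5}.
Restricted to these states the transition graph has no cycle, so every accepting path has bounded length and L is finite.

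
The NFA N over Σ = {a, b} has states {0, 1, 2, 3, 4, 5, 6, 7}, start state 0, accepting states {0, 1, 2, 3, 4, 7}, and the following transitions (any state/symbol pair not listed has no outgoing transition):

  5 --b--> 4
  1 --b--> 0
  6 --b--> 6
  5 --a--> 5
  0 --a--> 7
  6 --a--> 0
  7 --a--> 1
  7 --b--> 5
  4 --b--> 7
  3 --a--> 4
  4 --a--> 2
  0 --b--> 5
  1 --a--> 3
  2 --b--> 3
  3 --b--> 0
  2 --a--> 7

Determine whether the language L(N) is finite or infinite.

State 0 is reachable from the start and can reach an accepting state, and it lies on the cycle 0 → 5 → 4 → 2 → 3 → 0.
Traversing that cycle any number of times yields accepted strings of unbounded length, so the language is infinite.

infinite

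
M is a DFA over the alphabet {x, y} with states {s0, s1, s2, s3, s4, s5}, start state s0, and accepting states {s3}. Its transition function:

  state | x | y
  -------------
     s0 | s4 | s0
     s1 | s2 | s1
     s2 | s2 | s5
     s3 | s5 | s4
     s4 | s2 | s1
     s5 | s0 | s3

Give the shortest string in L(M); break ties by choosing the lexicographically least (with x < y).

xxyy

A breadth-first search from s0 reaches an accepting state first via the path s0 → s4 → s2 → s5 → s3 on input xxyy.
No string of length < 4 is accepted (BFS exhausts all shorter strings without reaching an accepting state), and xxyy is the lexicographically least accepting string of length 4.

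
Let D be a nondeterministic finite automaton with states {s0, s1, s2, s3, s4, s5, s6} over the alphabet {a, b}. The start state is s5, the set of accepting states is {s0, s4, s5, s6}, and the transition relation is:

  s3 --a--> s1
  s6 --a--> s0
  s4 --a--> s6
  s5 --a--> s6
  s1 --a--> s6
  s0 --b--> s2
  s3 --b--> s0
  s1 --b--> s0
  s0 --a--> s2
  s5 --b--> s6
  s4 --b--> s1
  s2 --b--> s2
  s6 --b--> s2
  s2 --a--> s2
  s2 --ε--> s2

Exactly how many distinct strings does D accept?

5

The useful subgraph on states {s0, s5, s6} is acyclic, so L(D) is finite; the longest accepting path visits 3 useful states, giving maximum string length 2.
Counting accepting paths from s5 by length: 1 of length 0, 2 of length 1, 2 of length 2. Total 5.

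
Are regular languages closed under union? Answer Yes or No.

Yes

Given DFAs for L₁ and L₂, run them in parallel: the product automaton on Q₁ × Q₂ that accepts when either component is accepting recognises L₁ ∪ L₂ (equivalently, R₁ | R₂ is a regular expression for it).
So the regular languages are closed under union.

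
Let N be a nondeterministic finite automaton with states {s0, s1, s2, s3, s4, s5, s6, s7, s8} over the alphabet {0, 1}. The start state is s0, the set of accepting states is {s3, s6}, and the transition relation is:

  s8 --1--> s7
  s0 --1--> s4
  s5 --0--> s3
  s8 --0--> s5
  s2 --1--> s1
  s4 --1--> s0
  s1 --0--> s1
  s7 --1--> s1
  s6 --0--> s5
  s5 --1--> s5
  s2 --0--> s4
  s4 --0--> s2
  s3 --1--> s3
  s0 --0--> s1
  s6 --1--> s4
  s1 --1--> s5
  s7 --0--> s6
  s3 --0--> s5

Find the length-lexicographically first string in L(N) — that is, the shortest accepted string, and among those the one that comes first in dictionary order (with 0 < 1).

010

A breadth-first search from s0 reaches an accepting state first via the path s0 → s1 → s5 → s3 on input 010.
No string of length < 3 is accepted (BFS exhausts all shorter strings without reaching an accepting state), and 010 is the lexicographically least accepting string of length 3.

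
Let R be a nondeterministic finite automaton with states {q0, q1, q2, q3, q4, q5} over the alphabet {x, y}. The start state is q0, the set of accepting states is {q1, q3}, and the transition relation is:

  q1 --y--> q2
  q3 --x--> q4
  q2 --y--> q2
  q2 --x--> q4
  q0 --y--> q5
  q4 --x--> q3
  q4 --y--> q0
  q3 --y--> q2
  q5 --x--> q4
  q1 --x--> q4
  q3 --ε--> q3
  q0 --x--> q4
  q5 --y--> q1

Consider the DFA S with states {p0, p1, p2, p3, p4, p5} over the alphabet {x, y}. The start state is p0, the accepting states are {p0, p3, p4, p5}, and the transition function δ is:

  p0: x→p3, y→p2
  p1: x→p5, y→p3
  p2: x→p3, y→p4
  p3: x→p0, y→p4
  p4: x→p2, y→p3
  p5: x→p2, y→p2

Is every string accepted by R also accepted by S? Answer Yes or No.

Exploring the product automaton R × S from the start pair (q0, p0), following both machines on each input symbol, reaches 16 state pairs: (q0, p0), (q4, p3), (q5, p2), (q3, p0), (q0, p4), (q1, p4), (q2, p2), (q4, p2), (q5, p3), (q2, p3), (q2, p4), (q3, p3), (q4, p0), (q0, p2), (q5, p4), (q1, p3).
R accepts in {q1, q3} and S accepts in {p0, p3, p4, p5}. The reachable pairs whose R-component is accepting are (q3, p0), (q1, p4), (q3, p3), (q1, p3); in each of them the S-component is accepting too, so the product for L(R) \ L(S) (R-component accepting, S-component rejecting) has no reachable accepting pair and the difference is empty.
Hence every string in L(R) is also in L(S).

Yes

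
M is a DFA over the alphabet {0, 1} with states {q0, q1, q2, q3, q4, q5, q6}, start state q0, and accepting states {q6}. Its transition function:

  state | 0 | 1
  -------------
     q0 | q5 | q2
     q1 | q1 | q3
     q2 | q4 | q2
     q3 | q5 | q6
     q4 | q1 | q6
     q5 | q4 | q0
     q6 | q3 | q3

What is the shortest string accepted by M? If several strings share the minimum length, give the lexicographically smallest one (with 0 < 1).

A breadth-first search from q0 reaches an accepting state first via the path q0 → q5 → q4 → q6 on input 001.
No string of length < 3 is accepted (BFS exhausts all shorter strings without reaching an accepting state), and 001 is the lexicographically least accepting string of length 3.

001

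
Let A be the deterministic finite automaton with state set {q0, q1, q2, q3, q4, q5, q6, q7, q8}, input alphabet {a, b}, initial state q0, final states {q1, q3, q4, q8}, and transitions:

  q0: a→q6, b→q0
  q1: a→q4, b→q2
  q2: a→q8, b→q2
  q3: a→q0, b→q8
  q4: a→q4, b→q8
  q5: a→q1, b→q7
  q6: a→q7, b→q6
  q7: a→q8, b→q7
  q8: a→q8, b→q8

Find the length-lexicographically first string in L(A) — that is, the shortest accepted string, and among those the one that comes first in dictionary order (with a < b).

aaa

A breadth-first search from q0 reaches an accepting state first via the path q0 → q6 → q7 → q8 on input aaa.
No string of length < 3 is accepted (BFS exhausts all shorter strings without reaching an accepting state), and aaa is the lexicographically least accepting string of length 3.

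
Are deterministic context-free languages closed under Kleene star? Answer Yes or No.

L = {c aⁿbⁿ : n≥0} ∪ {cc aⁿb²ⁿ : n≥0} is a DCFL (the number of leading c's fixes which ratio the DPDA checks), but L* is not. Every word of L starts with c, so in a factorisation of the string cc aⁱbʲ (i≥1) into words of L each factor begins at one of the two c's: either the whole string is a single word of L (forcing j = 2i), or it splits as c · (c aⁱbʲ) with c ∈ L (take n = 0) and c aⁱbʲ ∈ L (forcing j = i). Thus L* ∩ cca⁺b* = {cc aⁿbⁿ : n≥1} ∪ {cc aⁿb²ⁿ : n≥1}. A DPDA for L* would give one for this intersection with a regular set, and, started from its configuration after reading cc, one for {aⁿbⁿ : n≥1} ∪ {aⁿb²ⁿ : n≥1}, which no deterministic PDA accepts (a DPDA for it would have a single run on aⁿb²ⁿ, accepting after the prefix aⁿbⁿ and accepting again after n more b's; an ordinary PDA that simulates it on a's and b's and, at any moment when it is accepting, may switch to reading only a fresh letter d while feeding each d to the simulation as a b, would accept aⁱbʲdᵏ (k≥1) exactly when both aⁱbʲ and aⁱbʲ⁺ᵏ are in the language, i.e. its language intersected with the regular set a*b*d⁺ would be exactly {aⁿbⁿdⁿ : n≥1} — impossible, since context-free languages are closed under intersection with regular sets and {aⁿbⁿdⁿ} is not context-free). So L* is not a DCFL.

No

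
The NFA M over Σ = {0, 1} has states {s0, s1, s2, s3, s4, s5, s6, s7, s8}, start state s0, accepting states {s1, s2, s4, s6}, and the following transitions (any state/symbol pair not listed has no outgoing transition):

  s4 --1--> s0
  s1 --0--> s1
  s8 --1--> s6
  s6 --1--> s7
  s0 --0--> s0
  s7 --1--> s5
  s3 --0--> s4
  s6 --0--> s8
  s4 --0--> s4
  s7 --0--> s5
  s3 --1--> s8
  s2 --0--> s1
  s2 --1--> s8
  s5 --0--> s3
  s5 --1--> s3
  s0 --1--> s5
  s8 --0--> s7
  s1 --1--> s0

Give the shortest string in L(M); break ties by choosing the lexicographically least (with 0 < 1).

A breadth-first search from s0 reaches an accepting state first via the path s0 → s5 → s3 → s4 on input 100.
No string of length < 3 is accepted (BFS exhausts all shorter strings without reaching an accepting state), and 100 is the lexicographically least accepting string of length 3.

100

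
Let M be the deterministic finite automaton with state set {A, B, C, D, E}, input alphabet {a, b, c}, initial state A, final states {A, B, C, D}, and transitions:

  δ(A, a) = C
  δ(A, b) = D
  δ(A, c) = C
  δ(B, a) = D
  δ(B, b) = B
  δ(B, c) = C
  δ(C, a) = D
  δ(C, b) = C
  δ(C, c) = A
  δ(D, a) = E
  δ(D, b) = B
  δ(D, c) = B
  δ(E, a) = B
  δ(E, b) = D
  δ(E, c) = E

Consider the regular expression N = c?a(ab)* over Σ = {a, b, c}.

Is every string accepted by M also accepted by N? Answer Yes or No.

The empty string ε is in L(M) but not in L(N).
So L(M) ⊄ L(N).

No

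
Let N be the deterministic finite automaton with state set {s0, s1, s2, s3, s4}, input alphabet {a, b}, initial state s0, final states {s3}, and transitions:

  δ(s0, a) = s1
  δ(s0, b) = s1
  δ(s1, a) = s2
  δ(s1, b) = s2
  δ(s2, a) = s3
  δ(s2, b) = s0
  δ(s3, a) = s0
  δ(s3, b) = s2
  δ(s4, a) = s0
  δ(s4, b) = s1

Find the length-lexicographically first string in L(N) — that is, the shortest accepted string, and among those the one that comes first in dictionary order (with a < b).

A breadth-first search from s0 reaches an accepting state first via the path s0 → s1 → s2 → s3 on input aaa.
No string of length < 3 is accepted (BFS exhausts all shorter strings without reaching an accepting state), and aaa is the lexicographically least accepting string of length 3.

aaa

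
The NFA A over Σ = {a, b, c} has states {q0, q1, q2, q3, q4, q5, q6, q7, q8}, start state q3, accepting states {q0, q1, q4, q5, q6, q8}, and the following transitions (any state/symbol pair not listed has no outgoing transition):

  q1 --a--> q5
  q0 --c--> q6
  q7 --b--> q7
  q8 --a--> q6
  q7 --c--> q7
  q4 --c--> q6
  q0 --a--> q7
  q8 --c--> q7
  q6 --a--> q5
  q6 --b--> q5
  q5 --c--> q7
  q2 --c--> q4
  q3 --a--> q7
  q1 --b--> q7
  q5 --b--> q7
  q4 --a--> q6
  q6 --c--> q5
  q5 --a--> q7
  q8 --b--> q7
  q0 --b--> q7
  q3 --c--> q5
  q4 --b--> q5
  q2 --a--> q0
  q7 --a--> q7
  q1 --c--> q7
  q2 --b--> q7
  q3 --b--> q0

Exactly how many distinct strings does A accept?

6

The useful subgraph on states {q0, q3, q5, q6} is acyclic, so L(A) is finite; the longest accepting path visits 4 useful states, giving maximum string length 3.
Counting accepting paths from q3 by length: 2 of length 1, 1 of length 2, 3 of length 3. Total 6.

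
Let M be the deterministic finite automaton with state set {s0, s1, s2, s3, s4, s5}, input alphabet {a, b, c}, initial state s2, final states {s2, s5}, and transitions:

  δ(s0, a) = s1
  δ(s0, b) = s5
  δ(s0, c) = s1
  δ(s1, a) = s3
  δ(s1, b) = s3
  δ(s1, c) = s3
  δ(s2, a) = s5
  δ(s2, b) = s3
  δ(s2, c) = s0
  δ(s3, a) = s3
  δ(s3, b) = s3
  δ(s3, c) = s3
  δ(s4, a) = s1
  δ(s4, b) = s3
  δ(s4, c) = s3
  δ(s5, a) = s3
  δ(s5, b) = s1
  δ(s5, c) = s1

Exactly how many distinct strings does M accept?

The useful subgraph on states {s0, s2, s5} is acyclic, so L(M) is finite; the longest accepting path visits 3 useful states, giving maximum string length 2.
Counting accepting paths from s2 by length: 1 of length 0, 1 of length 1, 1 of length 2. Total 3.

3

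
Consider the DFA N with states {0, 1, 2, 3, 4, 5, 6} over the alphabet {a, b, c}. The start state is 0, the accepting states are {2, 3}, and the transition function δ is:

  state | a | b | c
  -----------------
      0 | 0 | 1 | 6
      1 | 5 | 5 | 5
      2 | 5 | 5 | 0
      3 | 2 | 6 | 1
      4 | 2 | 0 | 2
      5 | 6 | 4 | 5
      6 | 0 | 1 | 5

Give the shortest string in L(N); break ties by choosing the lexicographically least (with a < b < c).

baba

A breadth-first search from 0 reaches an accepting state first via the path 0 → 1 → 5 → 4 → 2 on input baba.
No string of length < 4 is accepted (BFS exhausts all shorter strings without reaching an accepting state), and baba is the lexicographically least accepting string of length 4.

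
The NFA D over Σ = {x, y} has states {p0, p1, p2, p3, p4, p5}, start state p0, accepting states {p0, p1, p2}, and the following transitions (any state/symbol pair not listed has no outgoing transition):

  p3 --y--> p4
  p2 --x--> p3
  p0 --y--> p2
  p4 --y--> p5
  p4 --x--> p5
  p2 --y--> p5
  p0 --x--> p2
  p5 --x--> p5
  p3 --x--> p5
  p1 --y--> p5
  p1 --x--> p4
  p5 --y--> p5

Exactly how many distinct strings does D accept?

The useful subgraph on states {p0, p2} is acyclic, so L(D) is finite; the longest accepting path visits 2 useful states, giving maximum string length 1.
Counting accepting paths from p0 by length: 1 of length 0, 2 of length 1. Total 3.

3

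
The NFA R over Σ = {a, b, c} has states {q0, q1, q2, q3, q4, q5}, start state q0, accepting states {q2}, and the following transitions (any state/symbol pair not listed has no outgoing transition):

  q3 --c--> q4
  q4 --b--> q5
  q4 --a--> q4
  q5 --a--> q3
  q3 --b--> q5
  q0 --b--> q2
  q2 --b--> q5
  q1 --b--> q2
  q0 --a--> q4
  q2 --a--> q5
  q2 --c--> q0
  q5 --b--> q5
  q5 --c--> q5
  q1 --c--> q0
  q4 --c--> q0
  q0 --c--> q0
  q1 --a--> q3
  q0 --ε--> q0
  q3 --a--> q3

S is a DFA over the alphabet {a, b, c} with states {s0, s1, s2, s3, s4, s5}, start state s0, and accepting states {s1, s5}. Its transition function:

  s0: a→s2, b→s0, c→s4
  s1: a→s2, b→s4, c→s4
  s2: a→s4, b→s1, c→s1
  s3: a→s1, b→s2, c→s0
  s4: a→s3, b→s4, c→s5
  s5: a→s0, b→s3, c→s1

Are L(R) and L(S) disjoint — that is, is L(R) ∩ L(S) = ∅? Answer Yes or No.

Exploring the product automaton R × S from the start pair (q0, s0), following both machines on each input symbol, reaches 24 state pairs: (q0, s0), (q4, s2), (q2, s0), (q0, s4), (q4, s4), (q5, s1), (q0, s1), (q5, s2), (q5, s0), (q4, s3), (q2, s4), (q0, s5), (q5, s4), (q3, s2), (q3, s4), (q4, s1), (q5, s3), (q4, s0), (q2, s3), (q3, s3), (q5, s5), (q4, s5), (q3, s1), (q3, s0).
R accepts in {q2} and S accepts in {s1, s5}; no reachable pair has both components accepting, so no string drives both machines to acceptance simultaneously and L(R) ∩ L(S) = ∅.
So no string is accepted by both, and the intersection is empty.

Yes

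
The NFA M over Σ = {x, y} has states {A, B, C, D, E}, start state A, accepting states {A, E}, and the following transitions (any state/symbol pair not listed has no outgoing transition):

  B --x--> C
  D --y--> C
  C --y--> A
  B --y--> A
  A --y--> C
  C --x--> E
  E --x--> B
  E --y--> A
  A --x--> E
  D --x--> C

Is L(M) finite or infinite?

infinite

State A is reachable from the start and can reach an accepting state, and it lies on the cycle A → C → A.
Traversing that cycle any number of times yields accepted strings of unbounded length, so the language is infinite.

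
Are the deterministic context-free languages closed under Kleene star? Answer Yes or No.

No

L = {c aⁿbⁿ : n≥0} ∪ {cc aⁿb²ⁿ : n≥0} is a DCFL (the number of leading c's fixes which ratio the DPDA checks), but L* is not. Every word of L starts with c, so in a factorisation of the string cc aⁱbʲ (i≥1) into words of L each factor begins at one of the two c's: either the whole string is a single word of L (forcing j = 2i), or it splits as c · (c aⁱbʲ) with c ∈ L (take n = 0) and c aⁱbʲ ∈ L (forcing j = i). Thus L* ∩ cca⁺b* = {cc aⁿbⁿ : n≥1} ∪ {cc aⁿb²ⁿ : n≥1}. A DPDA for L* would give one for this intersection with a regular set, and, started from its configuration after reading cc, one for {aⁿbⁿ : n≥1} ∪ {aⁿb²ⁿ : n≥1}, which no deterministic PDA accepts (a DPDA for it would have a single run on aⁿb²ⁿ, accepting after the prefix aⁿbⁿ and accepting again after n more b's; an ordinary PDA that simulates it on a's and b's and, at any moment when it is accepting, may switch to reading only a fresh letter d while feeding each d to the simulation as a b, would accept aⁱbʲdᵏ (k≥1) exactly when both aⁱbʲ and aⁱbʲ⁺ᵏ are in the language, i.e. its language intersected with the regular set a*b*d⁺ would be exactly {aⁿbⁿdⁿ : n≥1} — impossible, since context-free languages are closed under intersection with regular sets and {aⁿbⁿdⁿ} is not context-free). So L* is not a DCFL.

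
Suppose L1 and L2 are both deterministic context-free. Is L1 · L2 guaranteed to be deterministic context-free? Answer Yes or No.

No

Take L₁ = {ε, c} (finite, hence regular and DCFL) and L₂ = {c aⁿbⁿ : n≥0} ∪ {cc aⁿb²ⁿ : n≥0} (a DCFL: the number of leading c's tells the DPDA whether to pop one stack symbol per b or per two b's). Then L₁L₂ ∩ cca⁺b* = {cc aⁿbⁿ : n≥1} ∪ {cc aⁿb²ⁿ : n≥1}. If L₁L₂ were a DCFL, so would be this intersection with a regular set, and a DPDA for it started from its configuration after reading cc would accept {aⁿbⁿ : n≥1} ∪ {aⁿb²ⁿ : n≥1}, which no deterministic PDA accepts (a DPDA for it would have a single run on aⁿb²ⁿ, accepting after the prefix aⁿbⁿ and accepting again after n more b's; an ordinary PDA that simulates it on a's and b's and, at any moment when it is accepting, may switch to reading only a fresh letter d while feeding each d to the simulation as a b, would accept aⁱbʲdᵏ (k≥1) exactly when both aⁱbʲ and aⁱbʲ⁺ᵏ are in the language, i.e. its language intersected with the regular set a*b*d⁺ would be exactly {aⁿbⁿdⁿ : n≥1} — impossible, since context-free languages are closed under intersection with regular sets and {aⁿbⁿdⁿ} is not context-free). Hence L₁L₂ is not a DCFL.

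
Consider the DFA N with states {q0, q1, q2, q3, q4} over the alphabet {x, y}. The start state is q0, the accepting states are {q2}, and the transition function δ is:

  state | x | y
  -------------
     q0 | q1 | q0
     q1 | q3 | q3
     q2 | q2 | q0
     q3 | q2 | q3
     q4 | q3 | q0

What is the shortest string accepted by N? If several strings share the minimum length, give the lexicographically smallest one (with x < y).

xxx

A breadth-first search from q0 reaches an accepting state first via the path q0 → q1 → q3 → q2 on input xxx.
No string of length < 3 is accepted (BFS exhausts all shorter strings without reaching an accepting state), and xxx is the lexicographically least accepting string of length 3.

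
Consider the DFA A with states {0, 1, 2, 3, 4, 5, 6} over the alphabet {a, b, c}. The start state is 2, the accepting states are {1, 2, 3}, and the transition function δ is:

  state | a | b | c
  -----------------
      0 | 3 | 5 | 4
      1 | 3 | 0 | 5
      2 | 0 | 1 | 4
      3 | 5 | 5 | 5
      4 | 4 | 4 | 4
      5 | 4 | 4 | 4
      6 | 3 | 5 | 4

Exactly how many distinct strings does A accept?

5

The useful subgraph on states {0, 1, 2, 3} is acyclic, so L(A) is finite; the longest accepting path visits 4 useful states, giving maximum string length 3.
Counting accepting paths from 2 by length: 1 of length 0, 1 of length 1, 2 of length 2, 1 of length 3. Total 5.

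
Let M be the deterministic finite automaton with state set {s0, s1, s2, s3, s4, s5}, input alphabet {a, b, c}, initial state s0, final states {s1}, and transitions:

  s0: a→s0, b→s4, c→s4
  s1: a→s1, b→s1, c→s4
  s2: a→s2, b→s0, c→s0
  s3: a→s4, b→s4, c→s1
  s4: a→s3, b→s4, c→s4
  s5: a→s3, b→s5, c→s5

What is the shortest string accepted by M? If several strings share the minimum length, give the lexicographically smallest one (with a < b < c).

A breadth-first search from s0 reaches an accepting state first via the path s0 → s4 → s3 → s1 on input bac.
No string of length < 3 is accepted (BFS exhausts all shorter strings without reaching an accepting state), and bac is the lexicographically least accepting string of length 3.

bac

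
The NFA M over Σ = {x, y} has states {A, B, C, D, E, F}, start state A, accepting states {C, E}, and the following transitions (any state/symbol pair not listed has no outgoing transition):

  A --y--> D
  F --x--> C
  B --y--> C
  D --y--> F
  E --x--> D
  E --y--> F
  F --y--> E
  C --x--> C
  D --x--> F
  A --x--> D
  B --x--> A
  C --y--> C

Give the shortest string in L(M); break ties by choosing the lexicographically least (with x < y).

A breadth-first search from A reaches an accepting state first via the path A → D → F → C on input xxx.
No string of length < 3 is accepted (BFS exhausts all shorter strings without reaching an accepting state), and xxx is the lexicographically least accepting string of length 3.

xxx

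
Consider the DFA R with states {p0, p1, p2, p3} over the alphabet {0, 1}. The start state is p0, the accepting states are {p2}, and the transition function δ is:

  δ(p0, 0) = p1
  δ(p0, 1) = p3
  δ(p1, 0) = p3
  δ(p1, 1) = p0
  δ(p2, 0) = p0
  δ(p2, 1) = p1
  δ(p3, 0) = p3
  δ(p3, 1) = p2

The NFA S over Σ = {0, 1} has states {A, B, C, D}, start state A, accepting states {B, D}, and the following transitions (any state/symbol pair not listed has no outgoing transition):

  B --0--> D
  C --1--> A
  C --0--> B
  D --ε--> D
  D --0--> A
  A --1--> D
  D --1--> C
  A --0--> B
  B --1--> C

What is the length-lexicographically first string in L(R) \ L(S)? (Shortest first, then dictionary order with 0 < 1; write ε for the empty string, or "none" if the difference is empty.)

The string 11 is accepted by R but not by S.
No shorter string lies in the difference, and 11 is the lexicographically first length-2 string in L(R) \ L(S).

11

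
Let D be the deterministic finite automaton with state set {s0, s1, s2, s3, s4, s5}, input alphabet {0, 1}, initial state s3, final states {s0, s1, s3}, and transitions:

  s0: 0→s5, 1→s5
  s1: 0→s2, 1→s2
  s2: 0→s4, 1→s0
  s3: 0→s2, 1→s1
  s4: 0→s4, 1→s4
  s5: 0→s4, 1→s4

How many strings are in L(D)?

5

The useful subgraph on states {s0, s1, s2, s3} is acyclic, so L(D) is finite; the longest accepting path visits 4 useful states, giving maximum string length 3.
Counting accepting paths from s3 by length: 1 of length 0, 1 of length 1, 1 of length 2, 2 of length 3. Total 5.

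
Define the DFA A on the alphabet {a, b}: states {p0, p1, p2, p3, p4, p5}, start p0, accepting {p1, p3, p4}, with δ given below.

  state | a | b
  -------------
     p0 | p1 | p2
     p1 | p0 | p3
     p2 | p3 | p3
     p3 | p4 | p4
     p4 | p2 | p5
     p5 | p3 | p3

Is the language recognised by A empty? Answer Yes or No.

No

The string a is accepted: the run p0 → p1 ends in the accepting state p1.
Since at least one string is accepted, L(A) is not empty.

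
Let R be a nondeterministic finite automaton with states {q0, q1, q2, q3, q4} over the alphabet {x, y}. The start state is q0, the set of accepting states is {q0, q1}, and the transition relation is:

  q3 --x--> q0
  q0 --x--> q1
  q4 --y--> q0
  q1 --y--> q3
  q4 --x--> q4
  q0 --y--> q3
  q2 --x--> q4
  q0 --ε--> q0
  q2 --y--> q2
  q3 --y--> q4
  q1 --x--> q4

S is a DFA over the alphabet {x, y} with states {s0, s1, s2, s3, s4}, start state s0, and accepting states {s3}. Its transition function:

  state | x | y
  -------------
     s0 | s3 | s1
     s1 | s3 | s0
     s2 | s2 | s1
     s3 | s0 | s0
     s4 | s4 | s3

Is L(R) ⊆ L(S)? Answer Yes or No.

The empty string ε is in L(R) but not in L(S).
So L(R) ⊄ L(S).

No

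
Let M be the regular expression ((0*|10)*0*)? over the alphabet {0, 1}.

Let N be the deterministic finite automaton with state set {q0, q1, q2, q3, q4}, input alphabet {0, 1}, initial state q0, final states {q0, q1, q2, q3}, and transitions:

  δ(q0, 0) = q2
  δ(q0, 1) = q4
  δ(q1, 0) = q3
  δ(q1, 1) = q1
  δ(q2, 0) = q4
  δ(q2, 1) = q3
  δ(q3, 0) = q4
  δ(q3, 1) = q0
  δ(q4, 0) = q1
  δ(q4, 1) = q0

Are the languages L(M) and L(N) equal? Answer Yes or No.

The string 00 is accepted by M but rejected by N.
So L(M) ≠ L(N).

No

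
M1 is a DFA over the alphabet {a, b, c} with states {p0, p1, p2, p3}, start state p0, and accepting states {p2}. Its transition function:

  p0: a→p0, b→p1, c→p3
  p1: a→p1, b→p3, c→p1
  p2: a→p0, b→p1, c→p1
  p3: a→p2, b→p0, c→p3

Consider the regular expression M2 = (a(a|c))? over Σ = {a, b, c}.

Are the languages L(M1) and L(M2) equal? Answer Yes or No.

The string ca is accepted by M1 but rejected by M2.
So L(M1) ≠ L(M2).

No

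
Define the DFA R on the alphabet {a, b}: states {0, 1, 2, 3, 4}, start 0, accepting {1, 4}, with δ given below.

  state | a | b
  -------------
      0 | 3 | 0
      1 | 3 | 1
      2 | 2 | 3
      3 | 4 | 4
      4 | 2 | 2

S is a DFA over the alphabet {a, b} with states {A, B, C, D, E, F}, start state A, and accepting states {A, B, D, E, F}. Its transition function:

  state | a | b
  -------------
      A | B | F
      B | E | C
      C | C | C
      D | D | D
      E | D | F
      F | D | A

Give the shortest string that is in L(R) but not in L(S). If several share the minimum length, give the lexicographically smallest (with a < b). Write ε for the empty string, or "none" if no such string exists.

ab

The string ab is accepted by R but not by S.
No shorter string lies in the difference, and ab is the lexicographically first length-2 string in L(R) \ L(S).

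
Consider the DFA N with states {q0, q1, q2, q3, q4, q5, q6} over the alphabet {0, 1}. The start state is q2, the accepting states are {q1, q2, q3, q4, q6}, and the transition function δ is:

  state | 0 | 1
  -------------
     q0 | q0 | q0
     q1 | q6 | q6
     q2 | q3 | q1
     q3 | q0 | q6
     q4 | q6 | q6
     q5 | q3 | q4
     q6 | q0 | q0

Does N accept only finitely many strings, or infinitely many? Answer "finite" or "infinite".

finite

The useful states (reachable from q2 and able to reach an accepting state) are {q1, q2, q3, q6}.
Restricted to these states the transition graph has no cycle, so every accepting path has bounded length and L is finite.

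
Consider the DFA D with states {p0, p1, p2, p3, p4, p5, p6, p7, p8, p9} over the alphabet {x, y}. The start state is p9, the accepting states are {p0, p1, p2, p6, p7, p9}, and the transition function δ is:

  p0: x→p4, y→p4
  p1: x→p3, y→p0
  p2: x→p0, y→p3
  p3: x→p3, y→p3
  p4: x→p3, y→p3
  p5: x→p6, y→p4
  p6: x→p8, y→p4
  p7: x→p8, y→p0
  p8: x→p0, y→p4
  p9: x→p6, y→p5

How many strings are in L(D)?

The useful subgraph on states {p0, p5, p6, p8, p9} is acyclic, so L(D) is finite; the longest accepting path visits 5 useful states, giving maximum string length 4.
Counting accepting paths from p9 by length: 1 of length 0, 1 of length 1, 1 of length 2, 1 of length 3, 1 of length 4. Total 5.

5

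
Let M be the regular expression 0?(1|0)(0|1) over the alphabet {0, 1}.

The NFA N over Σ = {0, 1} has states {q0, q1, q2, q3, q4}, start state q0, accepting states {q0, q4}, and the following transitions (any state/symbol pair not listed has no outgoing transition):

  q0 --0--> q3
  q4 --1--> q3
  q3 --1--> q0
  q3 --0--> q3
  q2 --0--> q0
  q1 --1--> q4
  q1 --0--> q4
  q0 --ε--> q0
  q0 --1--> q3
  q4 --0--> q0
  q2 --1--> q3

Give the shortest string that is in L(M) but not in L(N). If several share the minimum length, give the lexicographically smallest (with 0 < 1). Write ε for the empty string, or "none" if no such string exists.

The string 00 is accepted by M but not by N.
No shorter string lies in the difference, and 00 is the lexicographically first length-2 string in L(M) \ L(N).

00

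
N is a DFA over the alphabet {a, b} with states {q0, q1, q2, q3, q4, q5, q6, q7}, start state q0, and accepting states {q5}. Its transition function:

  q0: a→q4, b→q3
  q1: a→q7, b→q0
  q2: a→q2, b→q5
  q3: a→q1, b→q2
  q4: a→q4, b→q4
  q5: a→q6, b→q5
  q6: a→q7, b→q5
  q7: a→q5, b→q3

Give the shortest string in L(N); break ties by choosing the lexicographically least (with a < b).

A breadth-first search from q0 reaches an accepting state first via the path q0 → q3 → q2 → q5 on input bbb.
No string of length < 3 is accepted (BFS exhausts all shorter strings without reaching an accepting state), and bbb is the lexicographically least accepting string of length 3.

bbb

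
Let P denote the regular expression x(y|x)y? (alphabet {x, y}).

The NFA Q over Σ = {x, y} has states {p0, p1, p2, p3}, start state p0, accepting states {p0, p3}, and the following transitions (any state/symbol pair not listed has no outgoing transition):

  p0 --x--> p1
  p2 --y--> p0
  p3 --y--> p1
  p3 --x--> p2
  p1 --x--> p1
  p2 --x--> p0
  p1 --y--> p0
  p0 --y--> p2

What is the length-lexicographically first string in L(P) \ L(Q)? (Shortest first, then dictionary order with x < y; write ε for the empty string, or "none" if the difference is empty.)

The string xx is accepted by P but not by Q.
No shorter string lies in the difference, and xx is the lexicographically first length-2 string in L(P) \ L(Q).

xx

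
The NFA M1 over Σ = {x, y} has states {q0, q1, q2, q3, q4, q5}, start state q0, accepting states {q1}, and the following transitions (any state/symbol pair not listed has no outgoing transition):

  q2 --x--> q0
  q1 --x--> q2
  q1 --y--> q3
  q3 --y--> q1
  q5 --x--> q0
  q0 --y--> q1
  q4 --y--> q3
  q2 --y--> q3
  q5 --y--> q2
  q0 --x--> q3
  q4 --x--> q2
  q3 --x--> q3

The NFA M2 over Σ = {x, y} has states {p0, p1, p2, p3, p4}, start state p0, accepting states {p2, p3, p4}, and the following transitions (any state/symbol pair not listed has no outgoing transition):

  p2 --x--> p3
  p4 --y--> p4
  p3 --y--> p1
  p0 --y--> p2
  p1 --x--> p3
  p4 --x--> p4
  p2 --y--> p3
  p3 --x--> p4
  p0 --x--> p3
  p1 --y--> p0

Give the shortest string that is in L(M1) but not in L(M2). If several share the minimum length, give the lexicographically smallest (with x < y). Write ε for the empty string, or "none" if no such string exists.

xy

The string xy is accepted by M1 but not by M2.
No shorter string lies in the difference, and xy is the lexicographically first length-2 string in L(M1) \ L(M2).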